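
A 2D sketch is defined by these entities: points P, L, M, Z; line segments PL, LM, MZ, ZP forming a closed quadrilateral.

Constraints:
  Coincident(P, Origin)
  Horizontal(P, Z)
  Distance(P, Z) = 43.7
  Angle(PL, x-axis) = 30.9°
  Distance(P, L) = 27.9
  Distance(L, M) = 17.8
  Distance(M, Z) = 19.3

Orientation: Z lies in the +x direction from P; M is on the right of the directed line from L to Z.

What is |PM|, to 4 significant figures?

24.95

P is at the origin; PZ is horizontal with |PZ| = 43.7 and Z in +x, so Z = (43.7, 0). PL runs at 30.9° with |PL| = 27.9, so L = (23.94, 14.33). M is determined by |LM| = 17.8 and |MZ| = 19.3 together: it lies at the intersection of circle(L, 17.8) and circle(Z, 19.3). With |LZ| = 24.41, the foot of the radical line on LZ is 11.06 from L and the perpendicular offset is √(17.8² − 11.06²) = 13.94. Taking the right-of-LZ solution: M = (24.71, -3.455).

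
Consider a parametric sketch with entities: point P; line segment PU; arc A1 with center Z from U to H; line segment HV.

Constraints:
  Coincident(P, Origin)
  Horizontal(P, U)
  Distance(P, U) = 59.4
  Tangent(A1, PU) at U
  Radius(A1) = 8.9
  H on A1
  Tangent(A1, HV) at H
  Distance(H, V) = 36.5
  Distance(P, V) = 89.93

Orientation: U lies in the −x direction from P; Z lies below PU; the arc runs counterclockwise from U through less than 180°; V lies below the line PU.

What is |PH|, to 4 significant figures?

67.98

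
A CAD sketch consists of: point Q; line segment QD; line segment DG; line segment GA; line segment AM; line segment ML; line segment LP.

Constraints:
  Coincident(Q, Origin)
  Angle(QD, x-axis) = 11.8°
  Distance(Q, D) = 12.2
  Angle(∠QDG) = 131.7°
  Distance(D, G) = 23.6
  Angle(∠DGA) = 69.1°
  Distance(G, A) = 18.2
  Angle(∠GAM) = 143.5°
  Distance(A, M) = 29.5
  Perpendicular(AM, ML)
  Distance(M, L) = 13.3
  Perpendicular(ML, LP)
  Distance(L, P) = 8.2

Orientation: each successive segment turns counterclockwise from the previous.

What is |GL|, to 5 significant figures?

44.200

Q is at the origin; QD runs at 11.8° with length 12.2, so D = (11.942, 2.4949). ∠QDG = 131.7° gives DG at 60.100° from the x-axis; with |DG| = 23.6, G = (23.706, 22.954). ∠DGA = 69.1° gives GA at 171.00° from the x-axis; with |GA| = 18.2, A = (5.7306, 25.801). ∠GAM = 143.5° gives AM at -152.50° from the x-axis; with |AM| = 29.5, M = (-20.436, 12.179). AM is perpendicular to ML, so ML runs at -62.500°; with |ML| = 13.3, L = (-14.295, 0.38189). Then |GL| = |L − G| = 44.200.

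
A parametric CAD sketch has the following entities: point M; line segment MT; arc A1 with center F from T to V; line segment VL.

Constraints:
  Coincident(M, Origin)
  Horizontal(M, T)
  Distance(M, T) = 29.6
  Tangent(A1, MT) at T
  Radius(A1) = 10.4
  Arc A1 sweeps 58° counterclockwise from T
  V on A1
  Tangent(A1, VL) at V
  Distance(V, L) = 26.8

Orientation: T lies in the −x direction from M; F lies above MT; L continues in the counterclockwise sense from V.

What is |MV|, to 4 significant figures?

21.35

A1 meets MT tangentially, so FT is at right angles to MT, so F = T + (0, 10.4) = (-29.60, 10.40). On A1, T sits at bearing -90° from F; a 58° counterclockwise sweep puts V at bearing -32°, so V = F + 10.4·(cos -32°, sin -32°) = (-20.78, 4.889). Then |MV| = |V − M| = 21.35.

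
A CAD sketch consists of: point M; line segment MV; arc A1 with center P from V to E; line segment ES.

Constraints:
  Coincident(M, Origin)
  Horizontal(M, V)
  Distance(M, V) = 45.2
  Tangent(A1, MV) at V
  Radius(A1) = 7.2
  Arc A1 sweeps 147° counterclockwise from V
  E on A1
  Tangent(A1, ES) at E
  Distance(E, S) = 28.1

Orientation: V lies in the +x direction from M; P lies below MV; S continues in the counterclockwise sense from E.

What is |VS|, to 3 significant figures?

34.7

On A1, V sits at bearing 90° from P; a 147° counterclockwise sweep puts E at bearing 237°, so E = P + 7.2·(cos 237°, sin 237°) = (41.3, -13.2). A1 meets ES tangentially, so PE is at right angles to ES, so ES runs along (−sin 237°, cos 237°); with |ES| = 28.1, S = (64.8, -28.5). Then |VS| = |S − V| = 34.7.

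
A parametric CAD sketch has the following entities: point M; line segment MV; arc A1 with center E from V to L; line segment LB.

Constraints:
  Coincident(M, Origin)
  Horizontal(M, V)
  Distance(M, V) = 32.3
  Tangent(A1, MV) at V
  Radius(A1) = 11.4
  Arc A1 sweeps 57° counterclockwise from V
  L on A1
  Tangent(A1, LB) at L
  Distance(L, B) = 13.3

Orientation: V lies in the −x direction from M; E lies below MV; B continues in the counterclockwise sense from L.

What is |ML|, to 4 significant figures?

42.18

Since A1 is tangent to MV there, EV ⟂ MV, so E = V + (0, -11.4) = (-32.30, -11.40). On A1, V sits at bearing 90° from E; a 57° counterclockwise sweep puts L at bearing 147°, so L = E + 11.4·(cos 147°, sin 147°) = (-41.86, -5.191). Then |ML| = |L − M| = 42.18.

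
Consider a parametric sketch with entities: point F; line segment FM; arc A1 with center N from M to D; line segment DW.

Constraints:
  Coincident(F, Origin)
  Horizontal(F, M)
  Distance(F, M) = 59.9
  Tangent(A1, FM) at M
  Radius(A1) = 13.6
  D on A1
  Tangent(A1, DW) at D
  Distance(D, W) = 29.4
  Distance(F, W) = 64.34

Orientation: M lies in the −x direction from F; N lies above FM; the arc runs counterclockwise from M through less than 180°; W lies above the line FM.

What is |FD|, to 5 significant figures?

48.412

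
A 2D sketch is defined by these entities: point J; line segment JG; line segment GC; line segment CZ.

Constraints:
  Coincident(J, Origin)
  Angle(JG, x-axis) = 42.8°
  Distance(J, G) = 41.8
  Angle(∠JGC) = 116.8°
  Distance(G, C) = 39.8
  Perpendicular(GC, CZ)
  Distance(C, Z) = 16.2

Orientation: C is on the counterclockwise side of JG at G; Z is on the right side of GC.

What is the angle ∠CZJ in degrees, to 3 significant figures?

47.6°

J is at the origin; JG runs at 42.8° with length 41.8, so G = 41.8·(cos 42.8°, sin 42.8°) = (30.7, 28.4). ∠JGC = 116.8°, so GC runs at 42.8° + (180° − 116.8°) = 106° from the x-axis; with |GC| = 39.8, C = G + 39.8·(cos 106°, sin 106°) = (19.7, 66.7). The perpendicularity gives CZ at right angles to GC; with |CZ| = 16.2 on the right of GC, Z = C + 16.2·(0.961, 0.276) = (35.3, 71.1). Then cos ∠CZJ = ZC·ZJ / (|ZC||ZJ|), giving 47.6°.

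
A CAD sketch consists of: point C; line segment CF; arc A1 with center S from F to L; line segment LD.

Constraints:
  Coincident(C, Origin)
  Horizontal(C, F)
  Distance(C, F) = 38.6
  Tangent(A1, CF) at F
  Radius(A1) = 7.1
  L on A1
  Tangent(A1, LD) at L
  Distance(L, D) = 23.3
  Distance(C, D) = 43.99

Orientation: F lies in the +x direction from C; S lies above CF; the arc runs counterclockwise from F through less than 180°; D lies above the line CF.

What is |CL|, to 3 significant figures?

45.9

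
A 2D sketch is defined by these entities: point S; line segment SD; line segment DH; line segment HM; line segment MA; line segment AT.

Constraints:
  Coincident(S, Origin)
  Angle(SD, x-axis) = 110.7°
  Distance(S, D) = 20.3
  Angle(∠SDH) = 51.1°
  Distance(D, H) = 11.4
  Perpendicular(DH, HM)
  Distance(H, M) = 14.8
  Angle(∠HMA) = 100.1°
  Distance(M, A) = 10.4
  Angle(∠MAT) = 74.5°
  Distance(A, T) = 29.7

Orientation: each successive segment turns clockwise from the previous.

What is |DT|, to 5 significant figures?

13.535

∠HMA = 100.1° gives MA at 171.90° from the x-axis; with |MA| = 10.4, A = (-11.265, 2.8347). ∠MAT = 74.5° gives AT at 66.400° from the x-axis; with |AT| = 29.7, T = (0.62571, 30.051). Then |DT| = |T − D| = 13.535.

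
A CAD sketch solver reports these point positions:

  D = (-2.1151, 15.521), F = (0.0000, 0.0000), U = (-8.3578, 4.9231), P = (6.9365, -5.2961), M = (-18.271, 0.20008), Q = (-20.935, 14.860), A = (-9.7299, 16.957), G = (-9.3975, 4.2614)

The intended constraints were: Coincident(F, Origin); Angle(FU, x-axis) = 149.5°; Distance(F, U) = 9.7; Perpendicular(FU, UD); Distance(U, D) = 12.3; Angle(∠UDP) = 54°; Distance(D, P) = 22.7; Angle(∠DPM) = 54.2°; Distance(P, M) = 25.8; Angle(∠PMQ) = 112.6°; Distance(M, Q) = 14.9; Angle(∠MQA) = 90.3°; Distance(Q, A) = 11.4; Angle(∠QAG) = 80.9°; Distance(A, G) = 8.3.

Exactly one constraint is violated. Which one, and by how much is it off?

Distance(A, G) = 8.3 — off by 4.40.

F = (0.00, 0.00) ✓; FU at 149.5° ✓; |FU| = 9.700 ✓; ∠(FU, UD) = 90.00° ✓; |UD| = 12.30 ✓; ∠UDP = 54.00° ✓; |DP| = 22.70 ✓; ∠DPM = 54.20° ✓; |PM| = 25.80 ✓; ∠PMQ = 112.6° ✓; |MQ| = 14.90 ✓; ∠MQA = 90.30° ✓; |QA| = 11.40 ✓; ∠QAG = 80.90° ✓; |AG| = 12.70 ✗.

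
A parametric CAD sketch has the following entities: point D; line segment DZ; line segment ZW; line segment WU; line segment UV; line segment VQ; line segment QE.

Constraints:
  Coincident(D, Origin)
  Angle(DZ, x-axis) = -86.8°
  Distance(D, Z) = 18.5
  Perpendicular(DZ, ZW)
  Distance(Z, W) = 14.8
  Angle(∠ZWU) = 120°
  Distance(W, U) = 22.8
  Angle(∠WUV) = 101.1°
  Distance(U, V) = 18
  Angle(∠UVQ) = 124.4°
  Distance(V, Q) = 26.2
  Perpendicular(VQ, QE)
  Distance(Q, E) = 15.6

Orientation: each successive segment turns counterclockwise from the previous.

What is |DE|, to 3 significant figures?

12.3

D is at the origin; DZ runs at -86.8° with length 18.5, so Z = (1.03, -18.5). DZ is perpendicular to ZW, so ZW runs at 3.20°; with |ZW| = 14.8, W = (15.8, -17.6). ∠ZWU = 120.0° gives WU at 63.2° from the x-axis; with |WU| = 22.8, U = (26.1, 2.71). ∠WUV = 101.1° gives UV at 142° from the x-axis; with |UV| = 18.0, V = (11.9, 13.8). ∠UVQ = 124.4° gives VQ at -162° from the x-axis; with |VQ| = 26.2, Q = (-13.1, 5.80). VQ ⟂ QE, so QE runs at -72.3°; with |QE| = 15.6, E = (-8.33, -9.06). Then |DE| = |E − D| = 12.3.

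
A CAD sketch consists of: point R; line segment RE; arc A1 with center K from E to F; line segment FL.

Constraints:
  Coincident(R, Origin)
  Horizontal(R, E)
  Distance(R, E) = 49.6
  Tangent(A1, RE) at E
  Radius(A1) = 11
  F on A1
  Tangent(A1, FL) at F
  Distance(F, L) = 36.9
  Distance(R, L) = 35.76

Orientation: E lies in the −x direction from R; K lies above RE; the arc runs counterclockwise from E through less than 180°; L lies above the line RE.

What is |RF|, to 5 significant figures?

41.504

Checks: |KF| = 11.00 ✓; ∠(KF, FL) = 90.00° ✓; |FL| = 36.90 ✓; |RL| = 35.76 ✓.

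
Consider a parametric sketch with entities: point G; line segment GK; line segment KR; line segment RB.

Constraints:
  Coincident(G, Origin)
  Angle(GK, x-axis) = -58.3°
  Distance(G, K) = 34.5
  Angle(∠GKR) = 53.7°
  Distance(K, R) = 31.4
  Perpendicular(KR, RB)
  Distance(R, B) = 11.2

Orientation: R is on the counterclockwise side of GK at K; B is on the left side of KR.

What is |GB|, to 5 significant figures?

19.904

∠GKR = 53.7°, so KR runs at -58.3° + (180° − 53.7°) = 68.000° from the x-axis; with |KR| = 31.4, R = K + 31.4·(cos 68.000°, sin 68.000°) = (29.891, -0.23941). The perpendicularity gives RB at right angles to KR; with |RB| = 11.2 on the left of KR, B = R + 11.2·(-0.92718, 0.37461) = (19.507, 3.9562). Then |GB| = |B − G| = 19.904.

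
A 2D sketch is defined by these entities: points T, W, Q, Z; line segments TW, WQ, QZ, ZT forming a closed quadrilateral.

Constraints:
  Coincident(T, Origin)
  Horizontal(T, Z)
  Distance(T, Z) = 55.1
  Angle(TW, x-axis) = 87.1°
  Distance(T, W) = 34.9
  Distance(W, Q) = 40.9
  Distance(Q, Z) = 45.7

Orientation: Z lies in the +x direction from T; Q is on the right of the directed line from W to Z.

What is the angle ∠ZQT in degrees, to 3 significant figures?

145°

T is at the origin; TZ is horizontal with |TZ| = 55.1 and Z in +x, so Z = (55.1, 0). TW runs at 87.1° with |TW| = 34.9, so W = (1.77, 34.9). Q is determined by |WQ| = 40.9 and |QZ| = 45.7 together: it lies at the intersection of circle(W, 40.9) and circle(Z, 45.7). With |WZ| = 63.7, the foot of the radical line on WZ is 28.6 from W and the perpendicular offset is √(40.9² − 28.6²) = 29.2. Taking the right-of-WZ solution: Q = (9.70, -5.27).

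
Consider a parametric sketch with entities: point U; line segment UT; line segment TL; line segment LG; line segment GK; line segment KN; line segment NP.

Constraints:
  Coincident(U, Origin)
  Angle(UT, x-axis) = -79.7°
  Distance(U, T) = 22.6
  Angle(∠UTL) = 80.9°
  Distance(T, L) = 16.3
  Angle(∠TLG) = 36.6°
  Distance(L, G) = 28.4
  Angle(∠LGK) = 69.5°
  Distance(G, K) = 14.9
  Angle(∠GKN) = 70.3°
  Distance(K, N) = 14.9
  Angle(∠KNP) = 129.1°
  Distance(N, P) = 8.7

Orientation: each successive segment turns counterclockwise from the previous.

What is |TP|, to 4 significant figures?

14.12

U is at the origin; UT runs at -79.7° with length 22.6, so T = (4.041, -22.24). ∠UTL = 80.9° gives TL at 19.40° from the x-axis; with |TL| = 16.3, L = (19.42, -16.82). ∠TLG = 36.6° gives LG at 162.8° from the x-axis; with |LG| = 28.4, G = (-7.714, -8.423). ∠LGK = 69.5° gives GK at -86.70° from the x-axis; with |GK| = 14.9, K = (-6.857, -23.30). ∠GKN = 70.3° gives KN at 23.00° from the x-axis; with |KN| = 14.9, N = (6.859, -17.48). ∠KNP = 129.1° gives NP at 73.90° from the x-axis; with |NP| = 8.7, P = (9.271, -9.118). Then |TP| = |P − T| = 14.12.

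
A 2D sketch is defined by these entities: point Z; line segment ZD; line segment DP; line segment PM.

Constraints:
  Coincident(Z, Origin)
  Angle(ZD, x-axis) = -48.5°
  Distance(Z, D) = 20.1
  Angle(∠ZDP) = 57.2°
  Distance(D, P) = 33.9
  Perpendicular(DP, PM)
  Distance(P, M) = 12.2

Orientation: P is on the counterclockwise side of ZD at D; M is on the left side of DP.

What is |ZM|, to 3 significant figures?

23.5

Z is at the origin; ZD runs at -48.5° with length 20.1, so D = 20.1·(cos -48.5°, sin -48.5°) = (13.3, -15.1). ∠ZDP = 57.2°, so DP runs at -48.5° + (180° − 57.2°) = 74.3° from the x-axis; with |DP| = 33.9, P = D + 33.9·(cos 74.3°, sin 74.3°) = (22.5, 17.6). DP is perpendicular to PM; with |PM| = 12.2 on the left of DP, M = P + 12.2·(-0.963, 0.271) = (10.7, 20.9). Then |ZM| = |M − Z| = 23.5.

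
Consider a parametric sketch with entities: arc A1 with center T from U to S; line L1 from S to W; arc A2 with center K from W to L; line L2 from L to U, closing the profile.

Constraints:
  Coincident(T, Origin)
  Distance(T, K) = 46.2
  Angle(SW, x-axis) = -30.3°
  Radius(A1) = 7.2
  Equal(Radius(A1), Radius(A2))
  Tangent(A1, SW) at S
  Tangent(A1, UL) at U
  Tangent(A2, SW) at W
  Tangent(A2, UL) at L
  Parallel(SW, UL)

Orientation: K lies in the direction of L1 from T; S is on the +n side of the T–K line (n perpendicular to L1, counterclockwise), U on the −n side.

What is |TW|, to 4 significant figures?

46.76

The slot axis is L1's direction at -30.3°, so u = (cos -30.3°, sin -30.3°) = (0.8634, -0.5045) and n = (−sin -30.3°, cos -30.3°) = (0.5045, 0.8634). T is at the origin and K lies 46.2 along u from T, so K = 46.2·u = (39.89, -23.31). Tangency of A1 to both parallel lines with radius 7.2 puts S and U at T ± 7.2·n: S = (3.633, 6.216), U = (-3.633, -6.216). Equal radii place W and L the same way about K: W = K + 7.2·n = (43.52, -17.09), L = K − 7.2·n = (36.26, -29.53). Then |TW| = |W − T| = 46.76.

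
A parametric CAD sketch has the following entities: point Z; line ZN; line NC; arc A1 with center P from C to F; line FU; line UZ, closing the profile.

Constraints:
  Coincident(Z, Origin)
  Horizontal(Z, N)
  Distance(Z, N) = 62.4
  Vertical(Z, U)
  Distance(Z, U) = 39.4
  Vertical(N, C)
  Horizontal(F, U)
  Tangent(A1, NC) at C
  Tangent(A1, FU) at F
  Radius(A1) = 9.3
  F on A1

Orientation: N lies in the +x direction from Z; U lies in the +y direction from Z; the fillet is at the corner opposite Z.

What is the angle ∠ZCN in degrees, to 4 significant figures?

64.25°

The virtual corner opposite Z is at (62.40, 39.40). Since A1 is tangent to NC there, PC ⟂ NC and the tangent condition forces PF to be normal to FU, with radius 9.3, so the center P sits 9.3 in from both sides at P = (53.10, 30.10). That places the tangent points at C = (62.40, 30.10) on NC and F = (53.10, 39.40) on FU. Then cos ∠ZCN = CZ·CN / (|CZ||CN|), giving 64.25°.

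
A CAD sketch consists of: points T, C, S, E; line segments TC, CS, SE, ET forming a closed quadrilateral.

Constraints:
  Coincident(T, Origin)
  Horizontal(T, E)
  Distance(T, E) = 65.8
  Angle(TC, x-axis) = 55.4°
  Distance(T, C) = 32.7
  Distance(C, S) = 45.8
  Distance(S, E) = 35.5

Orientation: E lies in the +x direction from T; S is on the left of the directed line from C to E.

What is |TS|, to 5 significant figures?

72.777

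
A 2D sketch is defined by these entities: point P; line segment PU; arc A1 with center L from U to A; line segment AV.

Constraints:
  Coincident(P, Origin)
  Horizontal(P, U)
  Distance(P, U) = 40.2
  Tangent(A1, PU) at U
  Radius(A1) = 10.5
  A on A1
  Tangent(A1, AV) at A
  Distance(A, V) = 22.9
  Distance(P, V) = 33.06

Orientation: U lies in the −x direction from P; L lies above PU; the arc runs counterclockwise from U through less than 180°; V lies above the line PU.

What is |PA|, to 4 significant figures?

31.39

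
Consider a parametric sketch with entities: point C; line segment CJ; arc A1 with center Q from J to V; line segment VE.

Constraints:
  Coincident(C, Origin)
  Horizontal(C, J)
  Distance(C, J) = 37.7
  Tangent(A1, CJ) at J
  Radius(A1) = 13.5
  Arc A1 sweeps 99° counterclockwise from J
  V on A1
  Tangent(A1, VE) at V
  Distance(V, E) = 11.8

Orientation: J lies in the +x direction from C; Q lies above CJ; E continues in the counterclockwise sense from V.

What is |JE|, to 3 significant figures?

29.6

On A1, J sits at bearing -90° from Q; a 99° counterclockwise sweep puts V at bearing 9°, so V = Q + 13.5·(cos 9°, sin 9°) = (51.0, 15.6). Since A1 is tangent to VE there, QV ⟂ VE, so VE runs along (−sin 9°, cos 9°); with |VE| = 11.8, E = (49.2, 27.3). Then |JE| = |E − J| = 29.6.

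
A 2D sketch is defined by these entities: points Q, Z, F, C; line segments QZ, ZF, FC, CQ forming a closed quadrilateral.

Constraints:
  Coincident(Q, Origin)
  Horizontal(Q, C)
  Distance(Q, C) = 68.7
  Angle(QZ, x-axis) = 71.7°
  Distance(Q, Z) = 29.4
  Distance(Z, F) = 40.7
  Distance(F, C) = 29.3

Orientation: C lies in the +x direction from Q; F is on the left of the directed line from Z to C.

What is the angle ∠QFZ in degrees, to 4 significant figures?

32.24°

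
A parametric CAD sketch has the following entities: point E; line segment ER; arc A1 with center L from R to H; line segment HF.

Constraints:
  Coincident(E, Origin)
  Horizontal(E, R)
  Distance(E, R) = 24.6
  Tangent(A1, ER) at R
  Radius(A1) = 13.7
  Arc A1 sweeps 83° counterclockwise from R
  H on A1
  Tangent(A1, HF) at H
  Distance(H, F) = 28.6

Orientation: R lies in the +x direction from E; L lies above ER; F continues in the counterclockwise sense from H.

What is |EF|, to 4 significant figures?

58.06

On A1, R sits at bearing -90° from L; an 83° counterclockwise sweep puts H at bearing -7°, so H = L + 13.7·(cos -7°, sin -7°) = (38.20, 12.03). A1 meets HF tangentially, so LH is at right angles to HF, so HF runs along (−sin -7°, cos -7°); with |HF| = 28.6, F = (41.68, 40.42). Then |EF| = |F − E| = 58.06.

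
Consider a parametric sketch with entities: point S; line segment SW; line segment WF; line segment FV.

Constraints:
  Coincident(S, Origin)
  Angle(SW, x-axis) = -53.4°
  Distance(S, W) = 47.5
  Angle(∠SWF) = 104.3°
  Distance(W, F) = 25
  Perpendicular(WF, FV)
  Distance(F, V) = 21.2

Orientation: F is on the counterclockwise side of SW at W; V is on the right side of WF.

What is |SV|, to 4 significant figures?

76.61

S is at the origin; SW runs at -53.4° with length 47.5, so W = 47.5·(cos -53.4°, sin -53.4°) = (28.32, -38.13). ∠SWF = 104.3°, so WF runs at -53.4° + (180° − 104.3°) = 22.30° from the x-axis; with |WF| = 25.0, F = W + 25.0·(cos 22.30°, sin 22.30°) = (51.45, -28.65). WF ⟂ FV; with |FV| = 21.2 on the right of WF, V = F + 21.2·(0.3795, -0.9252) = (59.50, -48.26). Then |SV| = |V − S| = 76.61.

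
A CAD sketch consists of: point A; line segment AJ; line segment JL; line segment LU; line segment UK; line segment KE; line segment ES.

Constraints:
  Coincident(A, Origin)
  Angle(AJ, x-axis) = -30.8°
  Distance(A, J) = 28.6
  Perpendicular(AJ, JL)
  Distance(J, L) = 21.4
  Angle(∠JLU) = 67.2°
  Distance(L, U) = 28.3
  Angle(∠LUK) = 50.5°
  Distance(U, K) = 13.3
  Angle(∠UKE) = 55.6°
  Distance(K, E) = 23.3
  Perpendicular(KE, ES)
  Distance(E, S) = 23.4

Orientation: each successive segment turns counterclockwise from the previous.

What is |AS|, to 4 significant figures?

27.28

A is at the origin; AJ runs at -30.8° with length 28.6, so J = (24.57, -14.64). The perpendicularity gives JL at right angles to AJ, so JL runs at 59.20°; with |JL| = 21.4, L = (35.52, 3.737). ∠JLU = 67.2° gives LU at 172.0° from the x-axis; with |LU| = 28.3, U = (7.499, 7.676). ∠LUK = 50.5° gives UK at -58.50° from the x-axis; with |UK| = 13.3, K = (14.45, -3.664). ∠UKE = 55.6° gives KE at 65.90° from the x-axis; with |KE| = 23.3, E = (23.96, 17.60). The perpendicularity gives ES at right angles to KE, so ES runs at 155.9°; with |ES| = 23.4, S = (2.602, 27.16). Then |AS| = |S − A| = 27.28.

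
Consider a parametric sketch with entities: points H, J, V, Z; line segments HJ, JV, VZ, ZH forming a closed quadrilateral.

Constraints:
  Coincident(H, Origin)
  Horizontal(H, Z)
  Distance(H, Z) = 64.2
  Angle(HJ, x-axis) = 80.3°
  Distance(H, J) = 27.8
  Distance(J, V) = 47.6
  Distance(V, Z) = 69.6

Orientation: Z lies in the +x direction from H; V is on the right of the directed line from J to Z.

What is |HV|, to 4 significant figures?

19.81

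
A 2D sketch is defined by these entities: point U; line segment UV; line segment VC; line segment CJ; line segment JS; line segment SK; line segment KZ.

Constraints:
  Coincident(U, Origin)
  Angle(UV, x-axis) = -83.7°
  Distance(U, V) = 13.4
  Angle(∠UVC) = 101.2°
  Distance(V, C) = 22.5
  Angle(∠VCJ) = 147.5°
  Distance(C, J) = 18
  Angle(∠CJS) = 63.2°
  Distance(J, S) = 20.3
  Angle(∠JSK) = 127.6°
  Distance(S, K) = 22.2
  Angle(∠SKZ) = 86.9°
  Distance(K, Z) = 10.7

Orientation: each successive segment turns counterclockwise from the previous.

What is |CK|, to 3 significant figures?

25.8

∠CJS = 63.2° gives JS at 144° from the x-axis; with |JS| = 20.3, S = (23.3, 4.92). ∠JSK = 127.6° gives SK at -163° from the x-axis; with |SK| = 22.2, K = (2.08, -1.50). Then |CK| = |K − C| = 25.8.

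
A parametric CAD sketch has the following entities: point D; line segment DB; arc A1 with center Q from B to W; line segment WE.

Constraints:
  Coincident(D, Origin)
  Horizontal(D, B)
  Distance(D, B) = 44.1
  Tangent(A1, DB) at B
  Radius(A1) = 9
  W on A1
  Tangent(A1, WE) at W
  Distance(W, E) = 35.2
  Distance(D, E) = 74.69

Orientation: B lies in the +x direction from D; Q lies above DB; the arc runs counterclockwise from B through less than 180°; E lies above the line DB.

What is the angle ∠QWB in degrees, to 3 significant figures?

53.6°

D is at the origin; D and B share the same y with |DB| = 44.1 and B on the +x side, so B = (44.1, 0.00). The tangent condition forces QB to be normal to DB, so Q = B + (0, 9) = (44.1, 9.00). Since QW ⟂ WE (tangency), |QE| = √(9.0² + 35.2²) = 36.3 regardless of where W sits on A1. So E lies on both circle(D, 74.69) and circle(Q, 36.3); the above-DB intersection is E = (63.1, 40.0). W is the foot of the tangent from E: W = (52.7, 6.34).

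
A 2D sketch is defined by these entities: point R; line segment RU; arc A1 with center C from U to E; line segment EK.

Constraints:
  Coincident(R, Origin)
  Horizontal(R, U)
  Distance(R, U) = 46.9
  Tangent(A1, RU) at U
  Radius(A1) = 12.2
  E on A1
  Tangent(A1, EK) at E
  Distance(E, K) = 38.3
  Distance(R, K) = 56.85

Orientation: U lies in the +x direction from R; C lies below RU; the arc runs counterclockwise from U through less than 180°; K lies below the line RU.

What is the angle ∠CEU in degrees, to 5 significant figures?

48.873°

R is at the origin; R and U share the same y with |RU| = 46.9 and U on the +x side, so U = (46.900, 0.0000). Since A1 is tangent to RU there, CU ⟂ RU, so C = U + (0, -12.2) = (46.900, -12.200). Since CE ⟂ EK (tangency), |CK| = √(12.2² + 38.3²) = 40.196 regardless of where E sits on A1. So K lies on both circle(R, 56.85) and circle(C, 40.196); the below-RU intersection is K = (29.649, -48.506). E is the foot of the tangent from K: E = (34.811, -10.556).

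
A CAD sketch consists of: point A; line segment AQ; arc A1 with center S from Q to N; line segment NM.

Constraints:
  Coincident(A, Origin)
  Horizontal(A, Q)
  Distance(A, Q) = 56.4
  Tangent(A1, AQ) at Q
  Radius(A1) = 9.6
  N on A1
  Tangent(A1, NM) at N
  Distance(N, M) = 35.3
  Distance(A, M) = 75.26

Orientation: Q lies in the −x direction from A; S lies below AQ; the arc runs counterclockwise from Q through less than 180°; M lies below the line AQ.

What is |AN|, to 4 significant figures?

66.81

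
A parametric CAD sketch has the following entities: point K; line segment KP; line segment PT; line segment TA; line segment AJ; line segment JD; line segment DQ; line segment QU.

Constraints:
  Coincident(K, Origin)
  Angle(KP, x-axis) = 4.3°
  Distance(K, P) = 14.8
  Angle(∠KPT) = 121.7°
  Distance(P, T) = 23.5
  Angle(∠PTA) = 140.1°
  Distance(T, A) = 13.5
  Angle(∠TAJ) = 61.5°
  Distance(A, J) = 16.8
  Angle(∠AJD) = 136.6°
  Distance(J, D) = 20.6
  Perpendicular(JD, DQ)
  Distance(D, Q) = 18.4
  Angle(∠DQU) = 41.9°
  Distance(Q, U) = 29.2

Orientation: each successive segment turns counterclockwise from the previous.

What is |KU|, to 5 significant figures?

24.263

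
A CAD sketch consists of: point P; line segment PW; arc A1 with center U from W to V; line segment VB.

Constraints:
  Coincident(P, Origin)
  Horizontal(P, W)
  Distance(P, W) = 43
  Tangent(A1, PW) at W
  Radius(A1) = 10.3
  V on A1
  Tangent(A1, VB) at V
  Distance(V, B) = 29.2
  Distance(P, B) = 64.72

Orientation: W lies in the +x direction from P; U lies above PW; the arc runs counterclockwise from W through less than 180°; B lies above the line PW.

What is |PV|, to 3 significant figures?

54.4

Checks: |UV| = 10.30 ✓; ∠(UV, VB) = 90.00° ✓; |VB| = 29.20 ✓; |PB| = 64.72 ✓.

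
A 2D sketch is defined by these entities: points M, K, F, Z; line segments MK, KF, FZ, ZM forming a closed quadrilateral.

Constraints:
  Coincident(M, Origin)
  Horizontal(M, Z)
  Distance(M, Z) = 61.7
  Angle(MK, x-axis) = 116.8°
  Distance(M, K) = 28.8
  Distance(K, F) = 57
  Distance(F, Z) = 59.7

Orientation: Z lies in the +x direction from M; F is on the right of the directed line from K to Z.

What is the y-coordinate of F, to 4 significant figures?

-27.09

M is at the origin; M and Z share the same y with |MZ| = 61.7 and Z in +x, so Z = (61.7, 0). MK runs at 116.8° with |MK| = 28.8, so K = (-12.99, 25.71). F is determined by |KF| = 57.0 and |FZ| = 59.7 together: it lies at the intersection of circle(K, 57.0) and circle(Z, 59.7). With |KZ| = 78.99, the foot of the radical line on KZ is 37.50 from K and the perpendicular offset is √(57.0² − 37.50²) = 42.93. Taking the right-of-KZ solution: F = (8.500, -27.09).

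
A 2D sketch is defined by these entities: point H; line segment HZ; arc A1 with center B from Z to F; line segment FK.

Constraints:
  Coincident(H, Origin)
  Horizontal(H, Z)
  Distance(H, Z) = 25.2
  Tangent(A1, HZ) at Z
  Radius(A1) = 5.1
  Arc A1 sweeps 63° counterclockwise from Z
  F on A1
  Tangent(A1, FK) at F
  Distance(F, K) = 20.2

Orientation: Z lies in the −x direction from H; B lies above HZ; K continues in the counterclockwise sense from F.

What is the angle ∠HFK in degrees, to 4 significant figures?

70.68°

H is at the origin; HZ is horizontal with |HZ| = 25.2 and Z on the −x side, so Z = (-25.20, 0.000). A1 meets HZ tangentially, so BZ is at right angles to HZ, so B = Z + (0, 5.1) = (-25.20, 5.100). On A1, Z sits at bearing -90° from B; a 63° counterclockwise sweep puts F at bearing -27°, so F = B + 5.1·(cos -27°, sin -27°) = (-20.66, 2.785). A1 meets FK tangentially, so BF is at right angles to FK, so FK runs along (−sin -27°, cos -27°); with |FK| = 20.2, K = (-11.49, 20.78). Then cos ∠HFK = FH·FK / (|FH||FK|), giving 70.68°.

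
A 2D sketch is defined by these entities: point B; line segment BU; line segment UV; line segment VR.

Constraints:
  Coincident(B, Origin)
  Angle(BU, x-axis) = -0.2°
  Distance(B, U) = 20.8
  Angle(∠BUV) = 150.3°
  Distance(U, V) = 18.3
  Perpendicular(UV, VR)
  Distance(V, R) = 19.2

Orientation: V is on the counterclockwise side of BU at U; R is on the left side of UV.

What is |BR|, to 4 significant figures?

37.44

B is at the origin; BU runs at -0.2° with length 20.8, so U = 20.8·(cos -0.2°, sin -0.2°) = (20.80, -0.07261). ∠BUV = 150.3°, so UV runs at -0.2° + (180° − 150.3°) = 29.50° from the x-axis; with |UV| = 18.3, V = U + 18.3·(cos 29.50°, sin 29.50°) = (36.73, 8.939). UV ⟂ VR; with |VR| = 19.2 on the left of UV, R = V + 19.2·(-0.4924, 0.8704) = (27.27, 25.65). Then |BR| = |R − B| = 37.44.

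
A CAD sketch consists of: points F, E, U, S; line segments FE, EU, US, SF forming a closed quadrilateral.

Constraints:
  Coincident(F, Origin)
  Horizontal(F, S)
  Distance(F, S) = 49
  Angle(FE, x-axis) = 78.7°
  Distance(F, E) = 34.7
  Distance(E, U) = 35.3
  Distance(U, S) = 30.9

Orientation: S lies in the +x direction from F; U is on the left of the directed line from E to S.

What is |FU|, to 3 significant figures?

51.6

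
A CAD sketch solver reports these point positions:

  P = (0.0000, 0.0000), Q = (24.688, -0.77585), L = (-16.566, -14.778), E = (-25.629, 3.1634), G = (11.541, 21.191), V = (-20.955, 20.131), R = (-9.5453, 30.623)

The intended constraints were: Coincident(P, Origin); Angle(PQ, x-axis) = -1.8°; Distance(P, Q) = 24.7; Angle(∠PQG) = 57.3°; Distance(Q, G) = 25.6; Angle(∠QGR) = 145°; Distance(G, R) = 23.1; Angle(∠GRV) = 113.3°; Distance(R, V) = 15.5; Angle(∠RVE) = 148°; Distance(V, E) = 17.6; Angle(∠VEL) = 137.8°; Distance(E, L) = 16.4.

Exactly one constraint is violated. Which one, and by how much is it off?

Distance(E, L) = 16.4 — off by 3.70.

P = (0.00, 0.00) ✓; PQ at -1.800° ✓; |PQ| = 24.70 ✓; ∠PQG = 57.30° ✓; |QG| = 25.60 ✓; ∠QGR = 145.0° ✓; |GR| = 23.10 ✓; ∠GRV = 113.3° ✓; |RV| = 15.50 ✓; ∠RVE = 148.0° ✓; |VE| = 17.60 ✓; ∠VEL = 137.8° ✓; |EL| = 20.10 ✗.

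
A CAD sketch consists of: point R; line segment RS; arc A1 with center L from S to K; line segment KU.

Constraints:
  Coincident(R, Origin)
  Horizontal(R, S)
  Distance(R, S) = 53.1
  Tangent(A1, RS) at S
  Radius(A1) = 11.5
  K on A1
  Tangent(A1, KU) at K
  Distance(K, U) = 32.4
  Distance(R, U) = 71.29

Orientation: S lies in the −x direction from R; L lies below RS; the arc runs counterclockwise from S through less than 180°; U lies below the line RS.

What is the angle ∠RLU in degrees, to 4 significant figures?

104.7°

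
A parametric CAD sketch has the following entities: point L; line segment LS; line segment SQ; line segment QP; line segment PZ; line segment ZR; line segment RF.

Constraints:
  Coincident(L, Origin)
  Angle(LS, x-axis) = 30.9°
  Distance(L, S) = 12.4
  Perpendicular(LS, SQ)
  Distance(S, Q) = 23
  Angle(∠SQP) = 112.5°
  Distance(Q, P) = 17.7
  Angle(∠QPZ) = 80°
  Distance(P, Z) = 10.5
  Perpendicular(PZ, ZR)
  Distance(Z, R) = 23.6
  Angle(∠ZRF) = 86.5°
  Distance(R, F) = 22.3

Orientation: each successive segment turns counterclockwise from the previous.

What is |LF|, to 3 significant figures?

41.7

The perpendicularity gives ZR at right angles to PZ, so ZR runs at 18.4°; with |ZR| = 23.6, R = (7.03, 21.0). ∠ZRF = 86.5° gives RF at 112° from the x-axis; with |RF| = 22.3, F = (-1.29, 41.7). Then |LF| = |F − L| = 41.7.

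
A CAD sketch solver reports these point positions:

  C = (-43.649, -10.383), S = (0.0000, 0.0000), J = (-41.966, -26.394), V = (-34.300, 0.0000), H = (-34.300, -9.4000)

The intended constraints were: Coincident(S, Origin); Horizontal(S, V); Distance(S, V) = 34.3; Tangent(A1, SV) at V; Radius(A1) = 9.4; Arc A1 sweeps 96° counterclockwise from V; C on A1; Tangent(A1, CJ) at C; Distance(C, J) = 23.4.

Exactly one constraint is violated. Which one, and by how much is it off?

Distance(C, J) = 23.4 — off by 7.30.

S = (0.00, 0.00) ✓; S.y = 0.00, V.y = 0.00 ✓; |SV| = 34.30 ✓; ∠(HV, VS) = 90.00° ✓; |HV| = 9.400 ✓; bearing(H→C) − bearing(H→V) = 96.00° ✓; |HC| = 9.401 ✓; ∠(HC, CJ) = 90.00° ✓; |CJ| = 16.10 ✗.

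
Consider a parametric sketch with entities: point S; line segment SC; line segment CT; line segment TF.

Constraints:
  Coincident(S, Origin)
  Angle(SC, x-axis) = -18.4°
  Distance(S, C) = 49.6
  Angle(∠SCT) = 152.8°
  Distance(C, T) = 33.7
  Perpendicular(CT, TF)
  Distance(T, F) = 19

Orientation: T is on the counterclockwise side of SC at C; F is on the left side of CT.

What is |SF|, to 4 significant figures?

77.90

S is at the origin; SC runs at -18.4° with length 49.6, so C = 49.6·(cos -18.4°, sin -18.4°) = (47.06, -15.66). ∠SCT = 152.8°, so CT runs at -18.4° + (180° − 152.8°) = 8.800° from the x-axis; with |CT| = 33.7, T = C + 33.7·(cos 8.800°, sin 8.800°) = (80.37, -10.50). The perpendicularity gives TF at right angles to CT; with |TF| = 19.0 on the left of CT, F = T + 19.0·(-0.1530, 0.9882) = (77.46, 8.276). Then |SF| = |F − S| = 77.90.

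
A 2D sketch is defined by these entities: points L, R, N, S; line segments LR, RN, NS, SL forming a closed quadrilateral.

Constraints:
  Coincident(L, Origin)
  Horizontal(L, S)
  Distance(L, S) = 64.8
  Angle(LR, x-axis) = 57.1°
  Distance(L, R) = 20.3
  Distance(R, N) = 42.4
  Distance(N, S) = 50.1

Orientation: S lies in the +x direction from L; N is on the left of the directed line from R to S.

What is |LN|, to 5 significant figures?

62.181

Checks: |RN| = 42.40 ✓; |NS| = 50.10 ✓.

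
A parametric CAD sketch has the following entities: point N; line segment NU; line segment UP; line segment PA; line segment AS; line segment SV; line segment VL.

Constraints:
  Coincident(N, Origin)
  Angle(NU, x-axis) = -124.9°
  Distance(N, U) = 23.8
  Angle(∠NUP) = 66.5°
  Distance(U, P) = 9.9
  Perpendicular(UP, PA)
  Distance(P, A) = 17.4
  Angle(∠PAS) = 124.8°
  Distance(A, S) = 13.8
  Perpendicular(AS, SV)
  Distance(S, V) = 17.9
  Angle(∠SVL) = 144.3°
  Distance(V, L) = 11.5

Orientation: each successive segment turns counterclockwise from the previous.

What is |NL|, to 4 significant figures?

30.93

N is at the origin; NU runs at -124.9° with length 23.8, so U = (-13.62, -19.52). ∠NUP = 66.5° gives UP at -11.40° from the x-axis; with |UP| = 9.9, P = (-3.912, -21.48). UP ⟂ PA, so PA runs at 78.60°; with |PA| = 17.4, A = (-0.4731, -4.420). ∠PAS = 124.8° gives AS at 133.8° from the x-axis; with |AS| = 13.8, S = (-10.02, 5.541). AS is perpendicular to SV, so SV runs at -136.2°; with |SV| = 17.9, V = (-22.94, -6.849). ∠SVL = 144.3° gives VL at -100.5° from the x-axis; with |VL| = 11.5, L = (-25.04, -18.16). Then |NL| = |L − N| = 30.93.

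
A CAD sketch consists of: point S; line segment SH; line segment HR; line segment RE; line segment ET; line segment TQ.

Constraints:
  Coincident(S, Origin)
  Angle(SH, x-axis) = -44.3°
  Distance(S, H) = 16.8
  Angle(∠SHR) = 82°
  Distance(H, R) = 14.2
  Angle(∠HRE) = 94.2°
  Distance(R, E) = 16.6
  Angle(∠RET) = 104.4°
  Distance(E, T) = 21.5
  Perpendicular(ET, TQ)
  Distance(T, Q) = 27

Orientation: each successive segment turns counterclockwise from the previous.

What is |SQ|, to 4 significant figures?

24.64

S is at the origin; SH runs at -44.3° with length 16.8, so H = (12.02, -11.73). ∠SHR = 82.0° gives HR at 53.70° from the x-axis; with |HR| = 14.2, R = (20.43, -0.2892). ∠HRE = 94.2° gives RE at 139.5° from the x-axis; with |RE| = 16.6, E = (7.807, 10.49). ∠RET = 104.4° gives ET at -144.9° from the x-axis; with |ET| = 21.5, T = (-9.783, -1.871). ET is perpendicular to TQ, so TQ runs at -54.90°; with |TQ| = 27.0, Q = (5.742, -23.96). Then |SQ| = |Q − S| = 24.64.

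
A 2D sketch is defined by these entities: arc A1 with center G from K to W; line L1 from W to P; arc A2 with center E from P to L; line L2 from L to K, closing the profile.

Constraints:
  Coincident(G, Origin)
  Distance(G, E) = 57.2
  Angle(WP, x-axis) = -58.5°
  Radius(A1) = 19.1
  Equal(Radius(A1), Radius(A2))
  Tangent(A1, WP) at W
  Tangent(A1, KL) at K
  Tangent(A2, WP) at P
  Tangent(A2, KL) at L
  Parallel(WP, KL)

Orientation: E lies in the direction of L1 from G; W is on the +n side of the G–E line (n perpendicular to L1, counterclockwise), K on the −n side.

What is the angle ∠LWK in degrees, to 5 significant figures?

56.264°

The slot axis is L1's direction at -58.5°, so u = (cos -58.5°, sin -58.5°) = (0.52250, -0.85264) and n = (−sin -58.5°, cos -58.5°) = (0.85264, 0.52250). G is at the origin and E lies 57.2 along u from G, so E = 57.2·u = (29.887, -48.771). Tangency of A1 to both parallel lines with radius 19.1 puts W and K at G ± 19.1·n: W = (16.285, 9.9797), K = (-16.285, -9.9797). Equal radii place P and L the same way about E: P = E + 19.1·n = (46.172, -38.791), L = E − 19.1·n = (13.601, -58.751). Then cos ∠LWK = WL·WK / (|WL||WK|), giving 56.264°.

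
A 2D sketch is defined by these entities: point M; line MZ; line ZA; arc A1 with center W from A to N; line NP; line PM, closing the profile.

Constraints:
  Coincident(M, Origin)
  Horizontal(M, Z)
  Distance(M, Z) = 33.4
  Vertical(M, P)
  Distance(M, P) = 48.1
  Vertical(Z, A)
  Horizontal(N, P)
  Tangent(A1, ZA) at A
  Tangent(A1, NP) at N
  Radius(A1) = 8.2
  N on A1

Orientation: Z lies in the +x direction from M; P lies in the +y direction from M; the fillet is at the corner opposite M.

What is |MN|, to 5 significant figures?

54.301

The virtual corner opposite M is at (33.400, 48.100). The tangent condition forces WA to be normal to ZA and tangency of A1 to NP means the radius WN is perpendicular to NP, with radius 8.2, so the center W sits 8.2 in from both sides at W = (25.200, 39.900). That places the tangent points at A = (33.400, 39.900) on ZA and N = (25.200, 48.100) on NP. Then |MN| = |N − M| = 54.301.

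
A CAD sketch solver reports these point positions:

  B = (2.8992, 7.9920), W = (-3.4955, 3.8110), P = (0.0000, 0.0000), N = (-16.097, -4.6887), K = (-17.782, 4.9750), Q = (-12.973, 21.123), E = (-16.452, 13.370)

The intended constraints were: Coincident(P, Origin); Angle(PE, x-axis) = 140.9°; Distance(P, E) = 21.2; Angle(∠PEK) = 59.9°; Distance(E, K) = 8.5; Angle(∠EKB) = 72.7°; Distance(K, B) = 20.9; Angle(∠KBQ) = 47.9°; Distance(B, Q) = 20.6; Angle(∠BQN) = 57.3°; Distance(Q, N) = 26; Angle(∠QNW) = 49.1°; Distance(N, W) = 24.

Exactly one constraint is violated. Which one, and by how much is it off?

Distance(N, W) = 24 — off by 8.80.

P = (0.00, 0.00) ✓; PE at 140.9° ✓; |PE| = 21.20 ✓; ∠PEK = 59.90° ✓; |EK| = 8.500 ✓; ∠EKB = 72.70° ✓; |KB| = 20.90 ✓; ∠KBQ = 47.90° ✓; |BQ| = 20.60 ✓; ∠BQN = 57.30° ✓; |QN| = 26.00 ✓; ∠QNW = 49.10° ✓; |NW| = 15.20 ✗.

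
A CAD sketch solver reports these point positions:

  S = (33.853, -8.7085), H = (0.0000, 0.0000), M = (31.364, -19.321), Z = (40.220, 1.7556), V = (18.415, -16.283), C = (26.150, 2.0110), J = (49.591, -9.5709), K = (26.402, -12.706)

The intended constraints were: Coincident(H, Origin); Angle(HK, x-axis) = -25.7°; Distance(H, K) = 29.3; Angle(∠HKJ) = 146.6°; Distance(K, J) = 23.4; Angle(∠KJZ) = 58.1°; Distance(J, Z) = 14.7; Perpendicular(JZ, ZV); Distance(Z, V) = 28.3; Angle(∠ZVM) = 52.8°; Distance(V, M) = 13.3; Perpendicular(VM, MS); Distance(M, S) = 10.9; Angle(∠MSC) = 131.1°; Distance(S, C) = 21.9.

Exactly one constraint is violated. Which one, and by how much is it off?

Distance(S, C) = 21.9 — off by 8.70.

H = (0.00, 0.00) ✓; HK at -25.70° ✓; |HK| = 29.30 ✓; ∠HKJ = 146.6° ✓; |KJ| = 23.40 ✓; ∠KJZ = 58.10° ✓; |JZ| = 14.70 ✓; ∠(JZ, ZV) = 90.00° ✓; |ZV| = 28.30 ✓; ∠ZVM = 52.80° ✓; |VM| = 13.30 ✓; ∠(VM, MS) = 90.00° ✓; |MS| = 10.90 ✓; ∠MSC = 131.1° ✓; |SC| = 13.20 ✗.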